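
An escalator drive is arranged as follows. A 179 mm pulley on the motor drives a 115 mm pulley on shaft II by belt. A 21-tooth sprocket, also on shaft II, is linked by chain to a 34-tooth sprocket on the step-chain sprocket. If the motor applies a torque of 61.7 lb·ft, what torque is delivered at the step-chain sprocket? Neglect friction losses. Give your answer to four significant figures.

Belt: ratio = 115/179 = 0.64246; torque at shaft II = 61.7 × 0.64246 = 39.64 lb·ft.
Chain: ratio = 34/21 = 1.619; torque at the step-chain sprocket = 39.64 × 1.619 = 64.179 lb·ft.

64.18 lb·ft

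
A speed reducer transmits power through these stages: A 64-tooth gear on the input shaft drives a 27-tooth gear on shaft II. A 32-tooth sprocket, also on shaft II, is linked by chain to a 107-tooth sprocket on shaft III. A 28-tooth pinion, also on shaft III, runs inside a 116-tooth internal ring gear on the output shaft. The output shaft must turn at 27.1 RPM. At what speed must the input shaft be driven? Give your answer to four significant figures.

158.4 RPM

Overall ratio R = 0.42188 × 3.3438 × 4.1429 = 5.8441.
Required input speed = output speed × R = 27.1 × 5.8441 = 158.38 RPM.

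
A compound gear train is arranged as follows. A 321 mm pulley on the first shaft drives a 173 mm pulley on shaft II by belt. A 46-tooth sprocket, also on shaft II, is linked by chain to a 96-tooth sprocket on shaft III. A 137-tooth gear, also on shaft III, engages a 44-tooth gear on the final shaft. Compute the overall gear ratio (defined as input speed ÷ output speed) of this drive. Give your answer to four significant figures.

Each stage contributes driven/driver: belt 173/321 = 0.53894, chain 96/46 = 2.087, gear mesh 44/137 = 0.32117.
Overall: 0.53894 × 2.087 × 0.32117 = 0.36123.

0.3612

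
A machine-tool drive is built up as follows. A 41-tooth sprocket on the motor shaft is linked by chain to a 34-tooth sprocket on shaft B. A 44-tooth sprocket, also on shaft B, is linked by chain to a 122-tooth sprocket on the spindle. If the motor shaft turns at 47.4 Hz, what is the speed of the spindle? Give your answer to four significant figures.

20.61 Hz

Chain: ratio = 34/41 = 0.82927, so shaft B turns at 47.4 / 0.82927 = 57.159 Hz.
Chain: ratio = 122/44 = 2.7727, so the spindle turns at 57.159 / 2.7727 = 20.615 Hz.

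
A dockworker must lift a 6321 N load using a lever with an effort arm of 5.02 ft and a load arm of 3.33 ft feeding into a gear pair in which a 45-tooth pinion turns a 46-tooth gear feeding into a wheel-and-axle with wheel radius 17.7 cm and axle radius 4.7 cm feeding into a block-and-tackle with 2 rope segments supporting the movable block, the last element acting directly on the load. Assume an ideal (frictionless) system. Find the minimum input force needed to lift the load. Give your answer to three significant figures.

545 N

Lever MA = effort arm / load arm = 5.02/3.33 = 1.5075.
Gear pair MA = 46/45 = 1.0222.
Wheel-and-axle MA = R/r = 17.7/4.7 = 3.766.
Block-and-tackle MA = number of supporting rope parts = 2.
Combined ideal MA = 1.5075 × 1.0222 × 3.766 × 2 = 11.607.
Effort = load / MA = 6321 / 11.607 = 544.6 N.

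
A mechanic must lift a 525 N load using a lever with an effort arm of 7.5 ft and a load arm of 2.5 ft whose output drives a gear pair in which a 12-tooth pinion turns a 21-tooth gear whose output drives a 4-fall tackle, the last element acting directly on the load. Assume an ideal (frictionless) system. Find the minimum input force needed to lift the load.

Lever MA = effort arm / load arm = 7.5/2.5 = 3.
Gear pair MA = 21/12 = 1.75.
Block-and-tackle MA = number of supporting rope parts = 4.
Combined ideal MA = 3 × 1.75 × 4 = 21.
Effort = load / MA = 525 / 21 = 25 N.

25 N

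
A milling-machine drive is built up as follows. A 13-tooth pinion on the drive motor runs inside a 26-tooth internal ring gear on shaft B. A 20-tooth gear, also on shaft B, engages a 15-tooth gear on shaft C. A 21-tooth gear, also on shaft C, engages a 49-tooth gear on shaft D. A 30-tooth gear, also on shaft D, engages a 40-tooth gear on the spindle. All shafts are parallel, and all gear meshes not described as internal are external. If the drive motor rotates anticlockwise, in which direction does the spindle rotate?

clockwise

the drive motor → shaft B: internal mesh, same direction → CCW.
shaft B → shaft C: external mesh, 1 reversal → CW.
shaft C → shaft D: external mesh, 1 reversal → CCW.
shaft D → the spindle: external mesh, 1 reversal → CW.
3 reversals in total — an odd number — so the spindle turns opposite to the drive motor.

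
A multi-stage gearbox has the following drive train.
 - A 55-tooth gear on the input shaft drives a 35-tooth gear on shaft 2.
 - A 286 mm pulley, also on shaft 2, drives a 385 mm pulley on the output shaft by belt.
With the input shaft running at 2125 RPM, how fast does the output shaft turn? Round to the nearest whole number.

Gear mesh: ratio = 35/55 = 0.63636, so shaft 2 turns at 2125 / 0.63636 = 3339.3 RPM.
Belt: ratio = 385/286 = 1.3462, so the output shaft turns at 3339.3 / 1.3462 = 2480.6 RPM.

2481 RPM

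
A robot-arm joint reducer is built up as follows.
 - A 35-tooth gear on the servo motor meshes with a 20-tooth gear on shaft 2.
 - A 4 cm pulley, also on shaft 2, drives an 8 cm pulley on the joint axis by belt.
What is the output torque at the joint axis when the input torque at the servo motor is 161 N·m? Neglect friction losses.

184 N·m

gear mesh 20/35 = 0.57143 → τ = 161·0.57143 = 92 N·m
belt 8/4 = 2 → τ = 92·2 = 184 N·m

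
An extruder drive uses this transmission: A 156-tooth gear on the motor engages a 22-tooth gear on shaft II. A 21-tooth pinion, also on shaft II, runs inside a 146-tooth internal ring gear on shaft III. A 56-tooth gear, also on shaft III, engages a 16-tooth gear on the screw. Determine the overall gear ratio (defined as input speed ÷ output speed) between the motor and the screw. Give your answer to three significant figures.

Each stage contributes driven/driver: gear mesh 22/156 = 0.14103, internal gear 146/21 = 6.9524, gear mesh 16/56 = 0.28571.
Overall: 0.14103 × 6.9524 × 0.28571 = 0.28013.

0.280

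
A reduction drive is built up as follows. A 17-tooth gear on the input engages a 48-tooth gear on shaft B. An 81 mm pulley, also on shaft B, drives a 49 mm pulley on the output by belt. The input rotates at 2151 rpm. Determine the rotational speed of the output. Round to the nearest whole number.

the input → shaft B (gear mesh, 48/17): 2151 ÷ 2.8235 = 761.81 rpm
shaft B → the output (belt, 49/81): 761.81 ÷ 0.60494 = 1259.3 rpm

1259 rpm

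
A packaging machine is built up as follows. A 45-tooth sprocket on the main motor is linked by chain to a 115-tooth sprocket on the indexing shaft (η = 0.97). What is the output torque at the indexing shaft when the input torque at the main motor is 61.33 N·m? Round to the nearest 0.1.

chain 115/45 = 2.5556 → τ = 61.33·2.5556·0.97 = 152.03 N·m

152.0 N·m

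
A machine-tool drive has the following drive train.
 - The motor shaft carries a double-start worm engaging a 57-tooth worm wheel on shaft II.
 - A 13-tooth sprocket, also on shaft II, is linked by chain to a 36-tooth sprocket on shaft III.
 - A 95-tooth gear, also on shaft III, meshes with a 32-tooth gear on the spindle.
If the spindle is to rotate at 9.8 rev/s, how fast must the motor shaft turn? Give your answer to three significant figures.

Overall ratio R = 28.5 × 2.7692 × 0.33684 = 26.585.
Required input speed = output speed × R = 9.8 × 26.585 = 260.53 rev/s.

261 rev/s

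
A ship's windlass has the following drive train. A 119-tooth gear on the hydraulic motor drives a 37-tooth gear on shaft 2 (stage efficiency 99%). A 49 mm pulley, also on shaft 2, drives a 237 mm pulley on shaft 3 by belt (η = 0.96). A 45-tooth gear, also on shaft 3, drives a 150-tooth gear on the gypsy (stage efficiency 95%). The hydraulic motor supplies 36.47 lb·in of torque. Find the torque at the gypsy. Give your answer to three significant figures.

165 lb·in

gear mesh 37/119 = 0.31092 → τ = 36.47·0.31092·0.99 = 11.226 lb·in
belt 237/49 = 4.8367 → τ = 11.226·4.8367·0.96 = 52.125 lb·in
gear mesh 150/45 = 3.3333 → τ = 52.125·3.3333·0.95 = 165.06 lb·in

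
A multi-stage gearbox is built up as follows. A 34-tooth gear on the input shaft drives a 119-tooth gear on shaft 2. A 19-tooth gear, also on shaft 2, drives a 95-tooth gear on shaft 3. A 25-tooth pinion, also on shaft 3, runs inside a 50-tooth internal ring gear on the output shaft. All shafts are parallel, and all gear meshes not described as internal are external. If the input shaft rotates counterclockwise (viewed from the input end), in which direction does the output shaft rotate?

counterclockwise

the input shaft → shaft 2: external mesh, 1 reversal → CW.
shaft 2 → shaft 3: external mesh, 1 reversal → CCW.
shaft 3 → the output shaft: internal mesh, same direction → CCW.
2 reversals in total — an even number — so the output shaft turns the same way as the input shaft.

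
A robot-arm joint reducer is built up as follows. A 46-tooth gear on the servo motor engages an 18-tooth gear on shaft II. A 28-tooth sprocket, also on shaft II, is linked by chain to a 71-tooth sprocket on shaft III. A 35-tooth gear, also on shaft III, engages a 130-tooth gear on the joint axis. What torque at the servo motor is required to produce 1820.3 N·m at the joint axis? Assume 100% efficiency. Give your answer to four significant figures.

493.9 N·m

Overall ratio R = 0.3913 × 2.5357 × 3.7143 = 3.6854.
Input torque = output torque / R = 1820.3 / 3.6854 = 493.92 N·m.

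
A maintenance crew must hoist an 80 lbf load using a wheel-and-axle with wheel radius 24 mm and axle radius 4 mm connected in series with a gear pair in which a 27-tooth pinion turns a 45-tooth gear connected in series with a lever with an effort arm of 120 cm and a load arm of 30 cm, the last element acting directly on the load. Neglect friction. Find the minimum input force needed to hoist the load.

2 lbf

Wheel-and-axle MA = R/r = 24/4 = 6.
Gear pair MA = 45/27 = 1.6667.
Lever MA = effort arm / load arm = 120/30 = 4.
Combined ideal MA = 6 × 1.6667 × 4 = 40.
Effort = load / MA = 80 / 40 = 2 lbf.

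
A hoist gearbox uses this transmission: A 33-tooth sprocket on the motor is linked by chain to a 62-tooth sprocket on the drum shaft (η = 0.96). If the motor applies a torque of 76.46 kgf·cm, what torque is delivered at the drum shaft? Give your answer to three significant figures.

Chain: ratio = 62/33 = 1.8788; torque at the drum shaft = 76.46 × 1.8788 × 0.96 = 137.91 kgf·cm.

138 kgf·cm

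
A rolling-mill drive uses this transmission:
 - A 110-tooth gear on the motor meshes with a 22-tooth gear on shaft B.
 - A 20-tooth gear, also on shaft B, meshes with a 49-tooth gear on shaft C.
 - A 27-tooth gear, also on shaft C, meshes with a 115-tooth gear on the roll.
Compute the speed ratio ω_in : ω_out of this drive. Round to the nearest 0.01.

2.09

Each stage contributes driven/driver: gear mesh 22/110 = 0.2, gear mesh 49/20 = 2.45, gear mesh 115/27 = 4.2593.
Overall: 0.2 × 2.45 × 4.2593 = 2.087.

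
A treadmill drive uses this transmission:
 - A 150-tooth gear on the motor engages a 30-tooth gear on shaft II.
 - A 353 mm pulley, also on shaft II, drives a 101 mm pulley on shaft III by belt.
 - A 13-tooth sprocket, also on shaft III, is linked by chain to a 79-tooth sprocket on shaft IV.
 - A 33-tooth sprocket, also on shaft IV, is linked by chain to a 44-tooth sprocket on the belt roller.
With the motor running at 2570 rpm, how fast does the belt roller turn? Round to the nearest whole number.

Gear mesh: ratio = 30/150 = 0.2, so shaft II turns at 2570 / 0.2 = 12850 rpm.
Belt: ratio = 101/353 = 0.28612, so shaft III turns at 12850 / 0.28612 = 44911 rpm.
Chain: ratio = 79/13 = 6.0769, so shaft IV turns at 44911 / 6.0769 = 7390.5 rpm.
Chain: ratio = 44/33 = 1.3333, so the belt roller turns at 7390.5 / 1.3333 = 5542.9 rpm.

5543 rpm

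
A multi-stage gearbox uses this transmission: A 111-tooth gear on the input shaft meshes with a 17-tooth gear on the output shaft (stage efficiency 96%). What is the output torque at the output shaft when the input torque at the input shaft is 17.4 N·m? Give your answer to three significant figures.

Gear mesh: ratio = 17/111 = 0.15315; torque at the output shaft = 17.4 × 0.15315 × 0.96 = 2.5583 N·m.

2.56 N·m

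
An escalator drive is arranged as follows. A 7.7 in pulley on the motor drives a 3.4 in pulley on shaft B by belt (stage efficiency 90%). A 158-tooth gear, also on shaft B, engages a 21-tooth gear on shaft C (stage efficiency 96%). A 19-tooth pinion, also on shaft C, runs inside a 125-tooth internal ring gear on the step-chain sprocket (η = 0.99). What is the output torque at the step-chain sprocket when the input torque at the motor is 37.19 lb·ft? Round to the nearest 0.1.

After the belt (3.4/7.7): 37.19 × 0.44156 × 0.90 = 14.779 lb·ft
After the gear mesh (21/158): 14.779 × 0.13291 × 0.96 = 1.8858 lb·ft
After the internal gear (125/19): 1.8858 × 6.5789 × 0.99 = 12.282 lb·ft

12.3 lb·ft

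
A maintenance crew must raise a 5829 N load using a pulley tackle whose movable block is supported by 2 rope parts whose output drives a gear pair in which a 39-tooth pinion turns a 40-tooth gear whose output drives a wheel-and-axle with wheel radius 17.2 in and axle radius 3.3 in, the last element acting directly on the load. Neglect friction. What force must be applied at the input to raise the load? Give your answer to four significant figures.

Block-and-tackle MA = number of supporting rope parts = 2.
Gear pair MA = 40/39 = 1.0256.
Wheel-and-axle MA = R/r = 17.2/3.3 = 5.2121.
Combined ideal MA = 2 × 1.0256 × 5.2121 = 10.692.
Effort = load / MA = 5829 / 10.692 = 545.2 N.

545.2 N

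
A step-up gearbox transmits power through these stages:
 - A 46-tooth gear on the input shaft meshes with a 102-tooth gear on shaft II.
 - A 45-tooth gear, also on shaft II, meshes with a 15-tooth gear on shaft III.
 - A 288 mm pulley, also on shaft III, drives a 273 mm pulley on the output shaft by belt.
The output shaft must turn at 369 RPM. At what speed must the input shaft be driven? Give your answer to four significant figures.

258.5 RPM

Overall ratio R = 2.2174 × 0.33333 × 0.94792 = 0.70063.
Required input speed = output speed × R = 369 × 0.70063 = 258.53 RPM.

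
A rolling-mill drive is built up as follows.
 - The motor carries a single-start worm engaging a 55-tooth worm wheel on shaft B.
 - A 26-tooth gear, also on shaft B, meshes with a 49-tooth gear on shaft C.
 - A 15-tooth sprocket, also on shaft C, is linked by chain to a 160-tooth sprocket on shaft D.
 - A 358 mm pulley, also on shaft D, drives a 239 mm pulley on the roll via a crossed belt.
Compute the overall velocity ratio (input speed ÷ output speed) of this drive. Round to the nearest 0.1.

Each stage contributes driven/driver: worm 55/1 = 55, gear mesh 49/26 = 1.8846, chain 160/15 = 10.667, belt 239/358 = 0.6676.
Overall: 55 × 1.8846 × 10.667 × 0.6676 = 738.12.

738.1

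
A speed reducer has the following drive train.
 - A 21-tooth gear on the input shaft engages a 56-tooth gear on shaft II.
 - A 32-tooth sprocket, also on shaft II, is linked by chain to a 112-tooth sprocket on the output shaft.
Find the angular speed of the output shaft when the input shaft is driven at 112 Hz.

the input shaft → shaft II (gear mesh, 56/21): 112 ÷ 2.6667 = 42 Hz
shaft II → the output shaft (chain, 112/32): 42 ÷ 3.5 = 12 Hz

12 Hz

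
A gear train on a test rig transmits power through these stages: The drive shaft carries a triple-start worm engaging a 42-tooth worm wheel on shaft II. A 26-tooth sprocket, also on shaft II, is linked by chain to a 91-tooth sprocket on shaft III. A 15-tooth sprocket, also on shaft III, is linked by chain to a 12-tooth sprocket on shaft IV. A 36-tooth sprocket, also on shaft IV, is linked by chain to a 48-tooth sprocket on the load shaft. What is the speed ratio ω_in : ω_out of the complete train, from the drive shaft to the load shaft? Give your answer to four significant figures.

Each stage contributes driven/driver: worm 42/3 = 14, chain 91/26 = 3.5, chain 12/15 = 0.8, chain 48/36 = 1.3333.
Overall: 14 × 3.5 × 0.8 × 1.3333 = 52.267.

52.27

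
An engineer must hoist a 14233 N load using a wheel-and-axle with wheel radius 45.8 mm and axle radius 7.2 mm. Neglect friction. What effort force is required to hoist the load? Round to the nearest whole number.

2238 N

Wheel-and-axle MA = R/r = 45.8/7.2 = 6.3611.
Effort = load / MA = 14233 / 6.3611 = 2237.5 N.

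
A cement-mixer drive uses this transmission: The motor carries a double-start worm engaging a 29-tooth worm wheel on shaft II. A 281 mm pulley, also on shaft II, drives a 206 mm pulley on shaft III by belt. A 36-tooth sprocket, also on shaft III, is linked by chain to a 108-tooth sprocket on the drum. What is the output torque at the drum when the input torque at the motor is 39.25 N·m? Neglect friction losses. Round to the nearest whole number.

worm 29/2 = 14.5 → τ = 39.25·14.5 = 569.12 N·m
belt 206/281 = 0.7331 → τ = 569.12·0.7331 = 417.22 N·m
chain 108/36 = 3 → τ = 417.22·3 = 1251.7 N·m

1252 N·m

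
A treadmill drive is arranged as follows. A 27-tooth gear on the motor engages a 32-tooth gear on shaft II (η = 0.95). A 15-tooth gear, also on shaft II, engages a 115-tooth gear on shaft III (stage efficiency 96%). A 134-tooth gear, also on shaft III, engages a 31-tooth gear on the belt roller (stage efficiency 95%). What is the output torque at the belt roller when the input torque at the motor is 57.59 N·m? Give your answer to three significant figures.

105 N·m

gear mesh 32/27 = 1.1852 → τ = 57.59·1.1852·0.95 = 64.842 N·m
gear mesh 115/15 = 7.6667 → τ = 64.842·7.6667·0.96 = 477.24 N·m
gear mesh 31/134 = 0.23134 → τ = 477.24·0.23134·0.95 = 104.89 N·m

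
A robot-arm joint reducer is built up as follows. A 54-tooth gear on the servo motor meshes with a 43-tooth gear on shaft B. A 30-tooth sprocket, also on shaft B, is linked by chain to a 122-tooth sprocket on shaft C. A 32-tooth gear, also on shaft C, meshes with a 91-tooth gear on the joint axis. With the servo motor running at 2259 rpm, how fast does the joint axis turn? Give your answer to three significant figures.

245 rpm

the servo motor → shaft B (gear mesh, 43/54): 2259 ÷ 0.7963 = 2836.9 rpm
shaft B → shaft C (chain, 122/30): 2836.9 ÷ 4.0667 = 697.59 rpm
shaft C → the joint axis (gear mesh, 91/32): 697.59 ÷ 2.8438 = 245.31 rpm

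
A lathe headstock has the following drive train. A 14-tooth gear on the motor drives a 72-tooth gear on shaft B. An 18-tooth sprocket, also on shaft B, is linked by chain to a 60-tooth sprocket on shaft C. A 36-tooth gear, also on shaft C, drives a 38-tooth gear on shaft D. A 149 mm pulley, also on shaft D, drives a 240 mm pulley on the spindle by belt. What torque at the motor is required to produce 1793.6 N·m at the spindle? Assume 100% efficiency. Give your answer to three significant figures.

Overall ratio R = 5.1429 × 3.3333 × 1.0556 × 1.6107 = 29.147.
Input torque = output torque / R = 1793.6 / 29.147 = 61.537 N·m.

61.5 N·m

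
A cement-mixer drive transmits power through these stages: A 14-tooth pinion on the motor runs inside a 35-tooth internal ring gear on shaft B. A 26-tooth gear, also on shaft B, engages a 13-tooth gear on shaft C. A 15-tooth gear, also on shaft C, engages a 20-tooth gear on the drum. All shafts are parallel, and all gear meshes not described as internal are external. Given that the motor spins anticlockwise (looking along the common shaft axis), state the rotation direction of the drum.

the motor → shaft B: internal mesh, same direction → CCW.
shaft B → shaft C: external mesh, 1 reversal → CW.
shaft C → the drum: external mesh, 1 reversal → CCW.
2 reversals in total — an even number — so the drum turns the same way as the motor.

anticlockwise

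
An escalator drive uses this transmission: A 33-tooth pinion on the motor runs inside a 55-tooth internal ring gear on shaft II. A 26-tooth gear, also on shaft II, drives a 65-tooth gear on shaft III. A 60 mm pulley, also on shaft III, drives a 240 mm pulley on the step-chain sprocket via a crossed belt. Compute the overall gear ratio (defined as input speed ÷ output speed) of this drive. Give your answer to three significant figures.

Each stage contributes driven/driver: internal gear 55/33 = 1.6667, gear mesh 65/26 = 2.5, belt 240/60 = 4.
Overall: 1.6667 × 2.5 × 4 = 16.667.

16.7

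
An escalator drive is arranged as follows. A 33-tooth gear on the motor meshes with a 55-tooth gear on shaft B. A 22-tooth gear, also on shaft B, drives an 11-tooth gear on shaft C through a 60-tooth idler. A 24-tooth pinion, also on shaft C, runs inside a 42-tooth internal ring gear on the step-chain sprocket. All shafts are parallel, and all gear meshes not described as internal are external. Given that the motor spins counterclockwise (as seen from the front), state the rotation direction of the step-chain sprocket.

the motor → shaft B: external mesh, 1 reversal → CW.
shaft B → shaft C: driver → idler → driven is 2 external meshes, 2 reversals → CW.
shaft C → the step-chain sprocket: internal mesh, same direction → CW.
3 reversals in total — an odd number — so the step-chain sprocket turns opposite to the motor.

clockwise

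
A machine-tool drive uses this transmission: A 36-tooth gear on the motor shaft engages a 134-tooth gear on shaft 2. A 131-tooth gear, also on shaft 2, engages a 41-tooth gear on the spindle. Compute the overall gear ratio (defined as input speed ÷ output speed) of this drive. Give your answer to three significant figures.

Each stage contributes driven/driver: gear mesh 134/36 = 3.7222, gear mesh 41/131 = 0.31298.
Overall: 3.7222 × 0.31298 = 1.165.

1.16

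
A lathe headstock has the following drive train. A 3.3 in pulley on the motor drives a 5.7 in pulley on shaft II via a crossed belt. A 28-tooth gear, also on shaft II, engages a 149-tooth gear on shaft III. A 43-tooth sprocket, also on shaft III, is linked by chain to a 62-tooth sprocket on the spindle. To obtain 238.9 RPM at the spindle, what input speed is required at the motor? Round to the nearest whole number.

3166 RPM

Overall ratio R = 1.7273 × 5.3214 × 1.4419 = 13.253.
Required input speed = output speed × R = 238.9 × 13.253 = 3166.1 RPM.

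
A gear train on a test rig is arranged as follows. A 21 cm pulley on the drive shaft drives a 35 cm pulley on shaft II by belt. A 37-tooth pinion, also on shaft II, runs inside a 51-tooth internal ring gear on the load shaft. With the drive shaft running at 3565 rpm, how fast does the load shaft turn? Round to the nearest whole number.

belt 35/21 = 1.6667 → 3565/1.6667 = 2139 rpm
internal gear 51/37 = 1.3784 → 2139/1.3784 = 1551.8 rpm

1552 rpm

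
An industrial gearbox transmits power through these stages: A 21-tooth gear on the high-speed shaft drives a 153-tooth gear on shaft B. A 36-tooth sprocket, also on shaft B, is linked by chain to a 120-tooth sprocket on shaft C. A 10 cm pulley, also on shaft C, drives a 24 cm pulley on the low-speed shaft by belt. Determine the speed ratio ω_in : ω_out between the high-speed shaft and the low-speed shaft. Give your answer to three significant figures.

Each stage contributes driven/driver: gear mesh 153/21 = 7.2857, chain 120/36 = 3.3333, belt 24/10 = 2.4.
Overall: 7.2857 × 3.3333 × 2.4 = 58.286.

58.3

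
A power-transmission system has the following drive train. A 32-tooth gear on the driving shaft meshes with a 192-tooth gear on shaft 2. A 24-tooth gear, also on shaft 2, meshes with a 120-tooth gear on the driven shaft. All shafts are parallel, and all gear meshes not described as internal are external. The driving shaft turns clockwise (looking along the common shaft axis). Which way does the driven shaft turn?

clockwise

the driving shaft → shaft 2: external mesh, 1 reversal → CCW.
shaft 2 → the driven shaft: external mesh, 1 reversal → CW.
2 reversals in total — an even number — so the driven shaft turns the same way as the driving shaft.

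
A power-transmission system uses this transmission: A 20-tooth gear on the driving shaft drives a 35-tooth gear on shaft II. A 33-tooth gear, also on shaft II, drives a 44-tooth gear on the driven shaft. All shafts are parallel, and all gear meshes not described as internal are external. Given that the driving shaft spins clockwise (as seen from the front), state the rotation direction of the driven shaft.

the driving shaft → shaft II: external mesh, 1 reversal → CCW.
shaft II → the driven shaft: external mesh, 1 reversal → CW.
2 reversals in total — an even number — so the driven shaft turns the same way as the driving shaft.

clockwise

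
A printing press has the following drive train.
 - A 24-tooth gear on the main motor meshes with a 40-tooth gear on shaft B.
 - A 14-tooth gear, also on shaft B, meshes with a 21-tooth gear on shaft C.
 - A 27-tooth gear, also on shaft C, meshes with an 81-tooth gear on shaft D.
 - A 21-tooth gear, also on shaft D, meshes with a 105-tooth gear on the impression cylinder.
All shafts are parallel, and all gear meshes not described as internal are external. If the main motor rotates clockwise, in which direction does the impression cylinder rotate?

clockwise

the main motor → shaft B: external mesh, 1 reversal → CCW.
shaft B → shaft C: external mesh, 1 reversal → CW.
shaft C → shaft D: external mesh, 1 reversal → CCW.
shaft D → the impression cylinder: external mesh, 1 reversal → CW.
4 reversals in total — an even number — so the impression cylinder turns the same way as the main motor.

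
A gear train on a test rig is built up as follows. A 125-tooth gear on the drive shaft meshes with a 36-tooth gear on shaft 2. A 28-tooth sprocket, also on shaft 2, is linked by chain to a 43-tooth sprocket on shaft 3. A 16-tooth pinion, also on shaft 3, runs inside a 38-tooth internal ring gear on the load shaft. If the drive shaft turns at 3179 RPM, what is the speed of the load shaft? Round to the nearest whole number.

3026 RPM

gear mesh 36/125 = 0.288 → 3179/0.288 = 11038 RPM
chain 43/28 = 1.5357 → 11038/1.5357 = 7187.7 RPM
internal gear 38/16 = 2.375 → 7187.7/2.375 = 3026.4 RPM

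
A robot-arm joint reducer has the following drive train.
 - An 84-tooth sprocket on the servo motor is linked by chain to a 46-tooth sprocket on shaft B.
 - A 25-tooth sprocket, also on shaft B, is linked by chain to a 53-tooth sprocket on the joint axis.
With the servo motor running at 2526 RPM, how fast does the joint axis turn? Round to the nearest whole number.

Chain: ratio = 46/84 = 0.54762, so shaft B turns at 2526 / 0.54762 = 4612.7 RPM.
Chain: ratio = 53/25 = 2.12, so the joint axis turns at 4612.7 / 2.12 = 2175.8 RPM.

2176 RPM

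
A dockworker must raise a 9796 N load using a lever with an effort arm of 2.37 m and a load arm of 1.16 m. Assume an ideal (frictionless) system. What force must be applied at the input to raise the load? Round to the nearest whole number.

4795 N

Lever MA = effort arm / load arm = 2.37/1.16 = 2.0431.
Effort = load / MA = 9796 / 2.0431 = 4794.7 N.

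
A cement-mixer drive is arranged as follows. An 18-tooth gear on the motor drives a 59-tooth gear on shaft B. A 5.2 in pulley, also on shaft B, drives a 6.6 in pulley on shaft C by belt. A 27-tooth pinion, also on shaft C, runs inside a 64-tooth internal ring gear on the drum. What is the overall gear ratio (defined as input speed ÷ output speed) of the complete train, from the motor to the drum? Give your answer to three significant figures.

Each stage contributes driven/driver: gear mesh 59/18 = 3.2778, belt 6.6/5.2 = 1.2692, internal gear 64/27 = 2.3704.
Overall: 3.2778 × 1.2692 × 2.3704 = 9.8613.

9.86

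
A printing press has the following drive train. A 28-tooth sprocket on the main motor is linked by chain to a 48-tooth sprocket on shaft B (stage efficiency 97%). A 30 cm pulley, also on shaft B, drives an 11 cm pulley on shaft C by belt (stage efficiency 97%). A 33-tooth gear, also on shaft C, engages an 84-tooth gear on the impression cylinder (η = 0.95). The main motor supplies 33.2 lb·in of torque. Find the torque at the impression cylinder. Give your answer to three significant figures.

47.5 lb·in

After the chain (48/28): 33.2 × 1.7143 × 0.97 = 55.207 lb·in
After the belt (11/30): 55.207 × 0.36667 × 0.97 = 19.635 lb·in
After the gear mesh (84/33): 19.635 × 2.5455 × 0.95 = 47.482 lb·in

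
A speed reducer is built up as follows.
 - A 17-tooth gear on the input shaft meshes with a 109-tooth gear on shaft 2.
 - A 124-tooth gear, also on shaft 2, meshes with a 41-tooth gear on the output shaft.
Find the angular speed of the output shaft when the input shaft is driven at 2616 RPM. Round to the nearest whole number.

the input shaft → shaft 2 (gear mesh, 109/17): 2616 ÷ 6.4118 = 408 RPM
shaft 2 → the output shaft (gear mesh, 41/124): 408 ÷ 0.33065 = 1234 RPM

1234 RPM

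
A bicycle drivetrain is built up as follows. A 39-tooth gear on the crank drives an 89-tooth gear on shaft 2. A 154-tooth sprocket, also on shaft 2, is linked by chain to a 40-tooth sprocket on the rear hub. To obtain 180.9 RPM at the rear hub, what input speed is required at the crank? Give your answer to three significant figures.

Overall ratio R = 2.2821 × 0.25974 = 0.59274.
Required input speed = output speed × R = 180.9 × 0.59274 = 107.23 RPM.

107 RPM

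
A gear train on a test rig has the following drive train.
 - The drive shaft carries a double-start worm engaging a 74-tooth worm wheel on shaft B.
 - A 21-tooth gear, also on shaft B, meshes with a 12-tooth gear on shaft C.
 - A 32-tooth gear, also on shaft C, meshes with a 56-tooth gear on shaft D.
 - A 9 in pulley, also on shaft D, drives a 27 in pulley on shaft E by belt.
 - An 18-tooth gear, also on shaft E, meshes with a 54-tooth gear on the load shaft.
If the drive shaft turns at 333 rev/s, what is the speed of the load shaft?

the drive shaft → shaft B (worm, 74/2): 333 ÷ 37 = 9 rev/s
shaft B → shaft C (gear mesh, 12/21): 9 ÷ 0.57143 = 15.75 rev/s
shaft C → shaft D (gear mesh, 56/32): 15.75 ÷ 1.75 = 9 rev/s
shaft D → shaft E (belt, 27/9): 9 ÷ 3 = 3 rev/s
shaft E → the load shaft (gear mesh, 54/18): 3 ÷ 3 = 1 rev/s

1 rev/s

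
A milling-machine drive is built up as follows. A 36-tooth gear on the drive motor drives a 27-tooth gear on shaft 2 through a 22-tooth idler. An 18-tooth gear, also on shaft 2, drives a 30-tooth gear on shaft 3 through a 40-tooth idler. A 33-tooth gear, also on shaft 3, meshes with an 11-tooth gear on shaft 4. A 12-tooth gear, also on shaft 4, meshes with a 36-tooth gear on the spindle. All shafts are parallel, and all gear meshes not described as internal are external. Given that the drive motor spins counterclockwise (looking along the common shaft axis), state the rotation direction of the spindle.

counterclockwise

the drive motor → shaft 2: driver → idler → driven is 2 external meshes, 2 reversals → CCW.
shaft 2 → shaft 3: driver → idler → driven is 2 external meshes, 2 reversals → CCW.
shaft 3 → shaft 4: external mesh, 1 reversal → CW.
shaft 4 → the spindle: external mesh, 1 reversal → CCW.
6 reversals in total — an even number — so the spindle turns the same way as the drive motor.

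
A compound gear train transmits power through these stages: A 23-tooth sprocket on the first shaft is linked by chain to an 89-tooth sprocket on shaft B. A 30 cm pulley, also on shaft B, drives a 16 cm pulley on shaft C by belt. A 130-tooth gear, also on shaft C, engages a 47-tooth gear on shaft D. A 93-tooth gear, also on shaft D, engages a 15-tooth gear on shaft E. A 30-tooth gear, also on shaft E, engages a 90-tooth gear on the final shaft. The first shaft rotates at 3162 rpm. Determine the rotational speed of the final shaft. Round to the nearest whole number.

the first shaft → shaft B (chain, 89/23): 3162 ÷ 3.8696 = 817.15 rpm
shaft B → shaft C (belt, 16/30): 817.15 ÷ 0.53333 = 1532.1 rpm
shaft C → shaft D (gear mesh, 47/130): 1532.1 ÷ 0.36154 = 4237.9 rpm
shaft D → shaft E (gear mesh, 15/93): 4237.9 ÷ 0.16129 = 26275 rpm
shaft E → the final shaft (gear mesh, 90/30): 26275 ÷ 3 = 8758.2 rpm

8758 rpm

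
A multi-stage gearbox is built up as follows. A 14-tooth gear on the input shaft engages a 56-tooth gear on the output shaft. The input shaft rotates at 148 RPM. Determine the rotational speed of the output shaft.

Gear mesh: ratio = 56/14 = 4, so the output shaft turns at 148 / 4 = 37 RPM.

37 RPM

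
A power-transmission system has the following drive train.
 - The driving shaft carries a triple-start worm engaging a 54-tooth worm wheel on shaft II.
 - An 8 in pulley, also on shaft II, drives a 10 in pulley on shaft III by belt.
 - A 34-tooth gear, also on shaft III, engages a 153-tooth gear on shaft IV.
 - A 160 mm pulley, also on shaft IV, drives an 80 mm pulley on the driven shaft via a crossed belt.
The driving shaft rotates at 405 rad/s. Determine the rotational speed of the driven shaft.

worm 54/3 = 18 → 405/18 = 22.5 rad/s
belt 10/8 = 1.25 → 22.5/1.25 = 18 rad/s
gear mesh 153/34 = 4.5 → 18/4.5 = 4 rad/s
belt 80/160 = 0.5 → 4/0.5 = 8 rad/s

8 rad/s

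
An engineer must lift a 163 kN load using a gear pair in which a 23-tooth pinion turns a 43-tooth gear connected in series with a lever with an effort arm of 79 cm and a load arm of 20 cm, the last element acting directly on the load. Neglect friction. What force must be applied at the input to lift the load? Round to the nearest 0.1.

Gear pair MA = 43/23 = 1.8696.
Lever MA = effort arm / load arm = 79/20 = 3.95.
Combined ideal MA = 1.8696 × 3.95 = 7.3848.
Effort = load / MA = 163 / 7.3848 = 22.072 kN.

22.1 kN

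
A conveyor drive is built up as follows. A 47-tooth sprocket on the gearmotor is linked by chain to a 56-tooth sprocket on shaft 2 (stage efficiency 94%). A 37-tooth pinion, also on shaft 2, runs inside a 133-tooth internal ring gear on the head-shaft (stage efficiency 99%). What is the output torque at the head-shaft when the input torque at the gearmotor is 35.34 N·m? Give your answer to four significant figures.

After the chain (56/47): 35.34 × 1.1915 × 0.94 = 39.581 N·m
After the internal gear (133/37): 39.581 × 3.5946 × 0.99 = 140.85 N·m

140.9 N·m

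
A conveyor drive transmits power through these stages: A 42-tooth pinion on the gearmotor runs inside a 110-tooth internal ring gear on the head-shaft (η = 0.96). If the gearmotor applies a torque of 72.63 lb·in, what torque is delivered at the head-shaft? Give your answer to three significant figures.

183 lb·in

Internal gear: ratio = 110/42 = 2.619; torque at the head-shaft = 72.63 × 2.619 × 0.96 = 182.61 lb·in.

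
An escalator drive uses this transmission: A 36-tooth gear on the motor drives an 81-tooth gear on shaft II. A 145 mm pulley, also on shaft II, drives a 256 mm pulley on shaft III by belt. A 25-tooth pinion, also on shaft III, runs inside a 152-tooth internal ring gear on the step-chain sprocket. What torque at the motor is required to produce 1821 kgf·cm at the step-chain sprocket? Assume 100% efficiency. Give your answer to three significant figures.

Overall ratio R = 2.25 × 1.7655 × 6.08 = 24.152.
Input torque = output torque / R = 1821 / 24.152 = 75.397 kgf·cm.

75.4 kgf·cm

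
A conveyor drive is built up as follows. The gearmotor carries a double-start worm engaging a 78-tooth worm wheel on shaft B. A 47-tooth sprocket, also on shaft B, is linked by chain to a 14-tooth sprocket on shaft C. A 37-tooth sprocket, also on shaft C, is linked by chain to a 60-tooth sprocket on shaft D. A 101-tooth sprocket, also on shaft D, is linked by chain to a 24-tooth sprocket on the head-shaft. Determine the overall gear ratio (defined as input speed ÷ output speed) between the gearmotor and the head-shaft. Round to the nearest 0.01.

4.48

Each stage contributes driven/driver: worm 78/2 = 39, chain 14/47 = 0.29787, chain 60/37 = 1.6216, chain 24/101 = 0.23762.
Overall: 39 × 0.29787 × 1.6216 × 0.23762 = 4.4765.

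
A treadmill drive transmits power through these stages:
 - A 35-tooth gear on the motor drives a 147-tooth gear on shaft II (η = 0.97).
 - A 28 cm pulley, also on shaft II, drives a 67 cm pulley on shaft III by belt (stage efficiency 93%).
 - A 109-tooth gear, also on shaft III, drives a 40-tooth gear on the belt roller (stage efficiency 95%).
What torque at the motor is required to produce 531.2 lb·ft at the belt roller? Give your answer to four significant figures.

Overall ratio R = 4.2 × 2.3929 × 0.36697 = 3.6881; overall efficiency η = 0.97 × 0.93 × 0.95 = 0.8570.
Input torque = output torque / (R × η) = 531.2 / (3.6881 × 0.8570) = 168.07 lb·ft.

168.1 lb·ft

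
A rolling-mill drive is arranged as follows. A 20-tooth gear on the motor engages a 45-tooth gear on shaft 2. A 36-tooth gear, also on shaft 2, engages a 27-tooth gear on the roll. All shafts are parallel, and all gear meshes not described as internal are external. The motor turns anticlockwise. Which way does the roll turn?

the motor → shaft 2: external mesh, 1 reversal → CW.
shaft 2 → the roll: external mesh, 1 reversal → CCW.
2 reversals in total — an even number — so the roll turns the same way as the motor.

anticlockwise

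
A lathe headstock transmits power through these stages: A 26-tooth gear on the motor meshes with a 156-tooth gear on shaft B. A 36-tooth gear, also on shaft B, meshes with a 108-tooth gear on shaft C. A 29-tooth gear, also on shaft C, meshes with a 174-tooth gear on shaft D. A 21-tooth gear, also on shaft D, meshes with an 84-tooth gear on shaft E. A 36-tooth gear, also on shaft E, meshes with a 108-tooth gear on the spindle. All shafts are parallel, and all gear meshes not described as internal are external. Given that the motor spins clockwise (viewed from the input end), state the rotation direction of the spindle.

counterclockwise

the motor → shaft B: external mesh, 1 reversal → CCW.
shaft B → shaft C: external mesh, 1 reversal → CW.
shaft C → shaft D: external mesh, 1 reversal → CCW.
shaft D → shaft E: external mesh, 1 reversal → CW.
shaft E → the spindle: external mesh, 1 reversal → CCW.
5 reversals in total — an odd number — so the spindle turns opposite to the motor.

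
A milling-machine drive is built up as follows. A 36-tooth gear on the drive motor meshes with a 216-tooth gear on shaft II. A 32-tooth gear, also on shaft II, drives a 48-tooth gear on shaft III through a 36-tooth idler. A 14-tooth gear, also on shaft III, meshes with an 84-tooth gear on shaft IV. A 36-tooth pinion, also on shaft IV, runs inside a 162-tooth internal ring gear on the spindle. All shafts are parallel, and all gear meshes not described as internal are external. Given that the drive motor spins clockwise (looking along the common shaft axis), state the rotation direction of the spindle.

the drive motor → shaft II: external mesh, 1 reversal → CCW.
shaft II → shaft III: driver → idler → driven is 2 external meshes, 2 reversals → CCW.
shaft III → shaft IV: external mesh, 1 reversal → CW.
shaft IV → the spindle: internal mesh, same direction → CW.
4 reversals in total — an even number — so the spindle turns the same way as the drive motor.

clockwise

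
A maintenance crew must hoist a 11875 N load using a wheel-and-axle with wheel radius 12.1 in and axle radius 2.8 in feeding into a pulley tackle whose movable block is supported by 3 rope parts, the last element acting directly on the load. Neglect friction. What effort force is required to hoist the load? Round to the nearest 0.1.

916.0 N

Wheel-and-axle MA = R/r = 12.1/2.8 = 4.3214.
Block-and-tackle MA = number of supporting rope parts = 3.
Combined ideal MA = 4.3214 × 3 = 12.964.
Effort = load / MA = 11875 / 12.964 = 915.98 N.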